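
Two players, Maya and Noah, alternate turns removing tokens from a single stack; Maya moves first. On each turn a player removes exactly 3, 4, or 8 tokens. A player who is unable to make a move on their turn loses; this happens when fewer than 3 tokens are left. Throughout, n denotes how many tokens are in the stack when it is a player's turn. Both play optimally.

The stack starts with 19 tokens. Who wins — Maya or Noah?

Noah wins.

Classify positions by backward induction: terminal positions (no move available) are L. From any other position, the mover wins iff some move reaches an L.
n=0: no move → L
n=1: no move → L
n=2: no move → L
n=3: W (go to 0, an L position)
n=4: W (go to 1, an L position)
n=5: W (go to 2, an L position)
n=6: W (go to 2, an L position)
n=7: L (options 4(W), 3(W) are all W)
n=8: W (go to 0, an L position)
n=9: W (go to 1, an L position)
n=10: W (go to 7, an L position)
n=11: W (go to 7, an L position)
n=12: L (options 9(W), 8(W), 4(W) are all W)
n=13: L (options 10(W), 9(W), 5(W) are all W)
n=14: L (options 11(W), 10(W), 6(W) are all W)
n=15: W (go to 12, an L position)
n=16: W (go to 13, an L position)
n=17: W (go to 14, an L position)
n=18: W (go to 14, an L position)
n=19: L (options 16(W), 15(W), 11(W) are all W)
Every move from 19 reaches a W position, so the mover loses.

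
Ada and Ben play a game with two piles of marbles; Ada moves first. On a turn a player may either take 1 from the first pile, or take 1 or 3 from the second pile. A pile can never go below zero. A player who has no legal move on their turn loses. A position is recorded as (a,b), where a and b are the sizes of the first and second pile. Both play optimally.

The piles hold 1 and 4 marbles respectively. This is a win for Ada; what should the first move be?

Move to (0,4).

Classify positions by backward induction: terminal positions (no move available) are L. From any other position, the mover wins iff some move reaches an L.
No move ever increases a pile, so every position that can arise here has a ≤ 1 and b ≤ 4; it is enough to label the cells with 0 ≤ a ≤ 1 and 0 ≤ b ≤ 4.
Every move lowers a or b (never raises either), so fill the grid row by row in increasing a, and left to right within a row: each cell's successors are then already labelled.
      b=0  b=1  b=2  b=3  b=4
a=0:    L    W    L    W    L
a=1:    W    L    W    L    W
Cells with no legal move (terminal, hence L): (0,0).
The remaining L cells, each justified by listing all of its moves:
(0,2): →(0,1)(W) only, which is W, so L
(0,4): →(0,3)(W), (0,1)(W) — all W, so L
(1,1): →(0,1)(W), (1,0)(W) — all W, so L
(1,3): →(0,3)(W), (1,2)(W), (1,0)(W) — all W, so L
Every other cell has at least one move into one of the L cells above, so it is W.
From (1,4), the L positions reachable in one move are: (0,4), (1,3), (1,1). Any move reaching one of these is winning.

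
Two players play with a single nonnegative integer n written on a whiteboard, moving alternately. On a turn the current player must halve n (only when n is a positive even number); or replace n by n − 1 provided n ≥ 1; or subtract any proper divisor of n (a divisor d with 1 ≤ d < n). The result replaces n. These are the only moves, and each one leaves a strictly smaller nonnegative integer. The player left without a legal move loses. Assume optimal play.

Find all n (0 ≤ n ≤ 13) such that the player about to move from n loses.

0, 2, 5, 7, 9, 11, 13

Positions with no move are L. A position that does have a move is losing for the player to move precisely when every available move leads to a winning position for the opponent. Fill in the labels:
n=0: no move → L
n=1: can move to 0, which is L ⇒ W
n=2: the only move is to 1(W), a W ⇒ L
n=3: can move to 2, which is L ⇒ W
n=4: can move to 2, which is L ⇒ W
n=5: the only move is to 4(W), a W ⇒ L
n=6: can move to 5, which is L ⇒ W
n=7: the only move is to 6(W), a W ⇒ L
n=8: can move to 7, which is L ⇒ W
n=9: moves to 6(W), 8(W); every one is W ⇒ L
n=10: can move to 5, which is L ⇒ W
n=11: the only move is to 10(W), a W ⇒ L
n=12: can move to 9, which is L ⇒ W
n=13: the only move is to 12(W), a W ⇒ L
The losing starting values of n are exactly the entries labelled L in this table (7 of them).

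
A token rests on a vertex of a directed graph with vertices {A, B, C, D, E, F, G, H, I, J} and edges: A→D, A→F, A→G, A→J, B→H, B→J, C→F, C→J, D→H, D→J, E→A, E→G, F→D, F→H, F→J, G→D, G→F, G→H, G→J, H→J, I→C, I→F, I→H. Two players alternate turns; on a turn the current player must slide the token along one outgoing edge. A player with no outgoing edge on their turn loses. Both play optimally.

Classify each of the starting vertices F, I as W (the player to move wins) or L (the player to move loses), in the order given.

Positions with no move are L. A position that does have a move is losing for the player to move precisely when every available move leads to a winning position for the opponent. Fill in the labels:
Every edge goes from a vertex to one that appears earlier in the order J, H, D, F, C, I, G, A, B, E, so processing vertices in that order labels each vertex after all of its successors.
J: no outgoing edge → L
H: can move to J, which is L ⇒ W
D: can move to J, which is L ⇒ W
F: can move to J, which is L ⇒ W
C: can move to J, which is L ⇒ W
I: moves to C(W), F(W), H(W); every one is W ⇒ L
G: can move to J, which is L ⇒ W
A: can move to J, which is L ⇒ W
B: can move to J, which is L ⇒ W
E: moves to A(W), G(W); every one is W ⇒ L

F: W, I: L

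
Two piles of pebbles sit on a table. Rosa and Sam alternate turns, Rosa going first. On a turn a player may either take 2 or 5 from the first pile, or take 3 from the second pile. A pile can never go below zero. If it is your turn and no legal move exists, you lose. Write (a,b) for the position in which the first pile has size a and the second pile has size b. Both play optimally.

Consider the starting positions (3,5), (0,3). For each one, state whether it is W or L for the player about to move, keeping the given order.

(3,5): L, (0,3): W

Classify positions by backward induction: terminal positions (no move available) are L. From any other position, the mover wins iff some move reaches an L.
No move ever increases a pile, so every position that can arise here has a ≤ 3 and b ≤ 5; it is enough to label the cells with 0 ≤ a ≤ 3 and 0 ≤ b ≤ 5.
Every move lowers a or b (never raises either), so fill the grid row by row in increasing a, and left to right within a row: each cell's successors are then already labelled.
      b=0  b=1  b=2  b=3  b=4  b=5
a=0:    L    L    L    W    W    W
a=1:    L    L    L    W    W    W
a=2:    W    W    W    L    L    L
a=3:    W    W    W    L    L    L
Cells with no legal move (terminal, hence L): (0,0), (0,1), (0,2), (1,0), (1,1), (1,2).
The remaining L cells, each justified by listing all of its moves:
(2,3): moves to (0,3)(W), (2,0)(W); every one is W ⇒ L
(2,4): moves to (0,4)(W), (2,1)(W); every one is W ⇒ L
(2,5): moves to (0,5)(W), (2,2)(W); every one is W ⇒ L
(3,3): moves to (1,3)(W), (3,0)(W); every one is W ⇒ L
(3,4): moves to (1,4)(W), (3,1)(W); every one is W ⇒ L
(3,5): moves to (1,5)(W), (3,2)(W); every one is W ⇒ L
Every other cell has at least one move into one of the L cells above, so it is W.
(3,5): one of the L cells justified above, so L
(0,3): the move to (0,0) reaches an L cell, so W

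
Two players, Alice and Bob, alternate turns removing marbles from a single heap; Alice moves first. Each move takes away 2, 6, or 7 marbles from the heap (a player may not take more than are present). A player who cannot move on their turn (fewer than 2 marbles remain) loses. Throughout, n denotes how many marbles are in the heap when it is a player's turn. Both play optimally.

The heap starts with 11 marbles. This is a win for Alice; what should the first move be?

Remove 2, leaving 9.

Label each position W (a win for the player to move) or L (a loss). A position with no legal move is L; any other position is W exactly when some move reaches an L, and L when every move reaches a W.
n=0: no move → L
n=1: no move → L
n=2: can move to 0, which is L ⇒ W
n=3: can move to 1, which is L ⇒ W
n=4: the only move is to 2(W), a W ⇒ L
n=5: the only move is to 3(W), a W ⇒ L
n=6: can move to 4, which is L ⇒ W
n=7: can move to 5, which is L ⇒ W
n=8: can move to 1, which is L ⇒ W
n=9: moves to 7(W), 3(W), 2(W); every one is W ⇒ L
n=10: can move to 4, which is L ⇒ W
n=11: can move to 9, which is L ⇒ W
From 11, the L positions reachable in one move are: 9, 5, 4. Any move reaching one of these is winning.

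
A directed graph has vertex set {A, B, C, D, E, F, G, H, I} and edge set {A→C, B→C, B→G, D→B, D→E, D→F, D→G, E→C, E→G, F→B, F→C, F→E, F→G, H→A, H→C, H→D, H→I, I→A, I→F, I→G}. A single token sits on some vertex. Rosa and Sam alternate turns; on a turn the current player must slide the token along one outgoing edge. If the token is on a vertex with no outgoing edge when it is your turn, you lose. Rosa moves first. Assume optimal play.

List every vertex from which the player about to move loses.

C, G

Work bottom-up. With no move the player to move loses. Otherwise the position is W if at least one move leads to an L position for the opponent, and L if every move leads to a W.
Every edge goes from a vertex to one that appears earlier in the order G, C, B, A, E, F, D, I, H, so processing vertices in that order labels each vertex after all of its successors.
G: no outgoing edge → L
C: no outgoing edge → L
B: reaches L-position C → W
A: reaches L-position C → W
E: reaches L-position C → W
F: reaches L-position C → W
D: reaches L-position G → W
I: reaches L-position G → W
H: reaches L-position C → W
Reading off the rows marked L gives the requested list; there are 2 such vertices.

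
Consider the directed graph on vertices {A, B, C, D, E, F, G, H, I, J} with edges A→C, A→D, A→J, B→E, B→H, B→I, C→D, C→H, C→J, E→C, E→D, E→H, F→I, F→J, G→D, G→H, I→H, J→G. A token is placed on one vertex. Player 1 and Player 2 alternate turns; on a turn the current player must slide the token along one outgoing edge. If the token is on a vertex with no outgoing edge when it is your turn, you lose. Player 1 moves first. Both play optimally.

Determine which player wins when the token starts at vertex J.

Build the W/L table. Terminal = L. A non-terminal position is W if it has a move to some L; otherwise it is L.
Every edge goes from a vertex to one that appears earlier in the order H, D, G, J, C, I, F, E, B, A, so processing vertices in that order labels each vertex after all of its successors.
H: no outgoing edge → L
D: no outgoing edge → L
G: W (go to D, an L position)
J: L (sole option G(W) is W)
C: W (go to J, an L position)
I: W (go to H, an L position)
F: W (go to J, an L position)
E: W (go to D, an L position)
B: W (go to H, an L position)
A: W (go to J, an L position)
The starting position J is L: whatever Player 1 does, the opponent receives a W position.

Player 2 wins.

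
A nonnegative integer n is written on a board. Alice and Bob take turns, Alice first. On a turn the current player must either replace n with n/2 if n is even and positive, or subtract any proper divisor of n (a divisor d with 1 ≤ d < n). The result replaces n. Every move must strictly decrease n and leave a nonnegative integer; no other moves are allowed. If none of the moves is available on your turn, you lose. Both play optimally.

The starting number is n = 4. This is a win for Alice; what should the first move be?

Move to 3.

Positions with no move are L. A position that does have a move is losing for the player to move precisely when every available move leads to a winning position for the opponent. Fill in the labels:
n=0: no move → L
n=1: no move → L
n=2: can move to 1, which is L ⇒ W
n=3: the only move is to 2(W), a W ⇒ L
n=4: can move to 3, which is L ⇒ W
From 4, the L positions reachable in one move are: 3.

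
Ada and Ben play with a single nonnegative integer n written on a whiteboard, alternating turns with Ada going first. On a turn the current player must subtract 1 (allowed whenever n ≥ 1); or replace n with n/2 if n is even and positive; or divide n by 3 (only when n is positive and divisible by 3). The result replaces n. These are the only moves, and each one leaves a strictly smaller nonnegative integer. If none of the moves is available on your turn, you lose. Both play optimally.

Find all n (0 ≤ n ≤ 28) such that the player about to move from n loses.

Build the W/L table. Terminal = L. A non-terminal position is W if it has a move to some L; otherwise it is L.
n=0: no move → L
n=1: W (go to 0, an L position)
n=2: L (sole option 1(W) is W)
n=3: W (go to 2, an L position)
n=4: W (go to 2, an L position)
n=5: L (sole option 4(W) is W)
n=6: W (go to 2, an L position)
n=7: L (sole option 6(W) is W)
n=8: W (go to 7, an L position)
n=9: L (options 3(W), 8(W) are all W)
n=10: W (go to 5, an L position)
n=11: L (sole option 10(W) is W)
n=12: W (go to 11, an L position)
n=13: L (sole option 12(W) is W)
n=14: W (go to 7, an L position)
n=15: W (go to 5, an L position)
n=16: L (options 8(W), 15(W) are all W)
n=17: W (go to 16, an L position)
n=18: W (go to 9, an L position)
n=19: L (sole option 18(W) is W)
n=20: W (go to 19, an L position)
n=21: W (go to 7, an L position)
n=22: W (go to 11, an L position)
n=23: L (sole option 22(W) is W)
n=24: W (go to 23, an L position)
n=25: L (sole option 24(W) is W)
n=26: W (go to 13, an L position)
n=27: W (go to 9, an L position)
n=28: L (options 14(W), 27(W) are all W)
Reading off the rows marked L gives the requested list; there are 12 such values of n.

0, 2, 5, 7, 9, 11, 13, 16, 19, 23, 25, 28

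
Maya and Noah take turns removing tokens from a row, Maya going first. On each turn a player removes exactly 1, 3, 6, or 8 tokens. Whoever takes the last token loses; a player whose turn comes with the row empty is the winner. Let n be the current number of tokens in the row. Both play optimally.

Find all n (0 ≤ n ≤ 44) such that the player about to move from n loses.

Compute win/loss labels from the base case upward. A position with no move is W. Any other position is W if it can reach an L in one move, else L.
n=0: no move; the opponent has just taken the last token and therefore loses → W
n=1: only reaches 0(W), which is W → L
n=2: reaches L-position 1 → W
n=3: only reaches 2(W), 0(W), all W → L
n=4: reaches L-position 3 → W
n=5: only reaches 4(W), 2(W), all W → L
n=6: reaches L-position 5 → W
n=7: reaches L-position 1 → W
n=8: reaches L-position 5 → W
n=9: reaches L-position 3 → W
n=10: only reaches 9(W), 7(W), 4(W), 2(W), all W → L
n=11: reaches L-position 10 → W
n=12: only reaches 11(W), 9(W), 6(W), 4(W), all W → L
n=13: reaches L-position 12 → W
n=14: only reaches 13(W), 11(W), 8(W), 6(W), all W → L
n=15: reaches L-position 14 → W
n=16: reaches L-position 10 → W
n=17: reaches L-position 14 → W
n=18: reaches L-position 12 → W
n=19: only reaches 18(W), 16(W), 13(W), 11(W), all W → L
n=20: reaches L-position 19 → W
n=21: only reaches 20(W), 18(W), 15(W), 13(W), all W → L
n=22: reaches L-position 21 → W
n=23: only reaches 22(W), 20(W), 17(W), 15(W), all W → L
n=24: reaches L-position 23 → W
n=25: reaches L-position 19 → W
n=26: reaches L-position 23 → W
n=27: reaches L-position 21 → W
n=28: only reaches 27(W), 25(W), 22(W), 20(W), all W → L
n=29: reaches L-position 28 → W
n=30: only reaches 29(W), 27(W), 24(W), 22(W), all W → L
n=31: reaches L-position 30 → W
n=32: only reaches 31(W), 29(W), 26(W), 24(W), all W → L
n=33: reaches L-position 32 → W
n=34: reaches L-position 28 → W
n=35: reaches L-position 32 → W
n=36: reaches L-position 30 → W
n=37: only reaches 36(W), 34(W), 31(W), 29(W), all W → L
n=38: reaches L-position 37 → W
n=39: only reaches 38(W), 36(W), 33(W), 31(W), all W → L
n=40: reaches L-position 39 → W
n=41: only reaches 40(W), 38(W), 35(W), 33(W), all W → L
n=42: reaches L-position 41 → W
n=43: reaches L-position 37 → W
n=44: reaches L-position 41 → W
Reading off the rows marked L gives the requested list; there are 15 such values of n.

1, 3, 5, 10, 12, 14, 19, 21, 23, 28, 30, 32, 37, 39, 41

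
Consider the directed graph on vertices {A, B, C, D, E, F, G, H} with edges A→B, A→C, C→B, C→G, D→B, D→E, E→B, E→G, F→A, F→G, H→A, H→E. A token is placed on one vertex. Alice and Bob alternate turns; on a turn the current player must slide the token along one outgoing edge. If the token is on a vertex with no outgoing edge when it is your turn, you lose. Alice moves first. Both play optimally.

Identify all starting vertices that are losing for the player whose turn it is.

Work bottom-up. With no move the player to move loses. Otherwise the position is W if at least one move leads to an L position for the opponent, and L if every move leads to a W.
Every edge goes from a vertex to one that appears earlier in the order G, B, C, A, E, F, H, D, so processing vertices in that order labels each vertex after all of its successors.
G: no outgoing edge → L
B: no outgoing edge → L
C: can move to B, which is L ⇒ W
A: can move to B, which is L ⇒ W
E: can move to B, which is L ⇒ W
F: can move to G, which is L ⇒ W
H: moves to E(W), A(W); every one is W ⇒ L
D: can move to B, which is L ⇒ W
The losing starting vertices are exactly the entries labelled L in this table (3 of them).

B, G, H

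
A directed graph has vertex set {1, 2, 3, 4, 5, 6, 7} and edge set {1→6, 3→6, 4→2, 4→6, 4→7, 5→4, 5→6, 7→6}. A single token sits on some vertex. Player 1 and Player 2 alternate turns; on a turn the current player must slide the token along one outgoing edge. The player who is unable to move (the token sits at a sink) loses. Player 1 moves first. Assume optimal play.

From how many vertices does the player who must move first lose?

2

Classify positions by backward induction: terminal positions (no move available) are L. From any other position, the mover wins iff some move reaches an L.
Every edge goes from a vertex to one that appears earlier in the order 2, 6, 7, 4, 3, 5, 1, so processing vertices in that order labels each vertex after all of its successors.
2: no outgoing edge → L
6: no outgoing edge → L
7: reaches L-position 6 → W
4: reaches L-position 6 → W
3: reaches L-position 6 → W
5: reaches L-position 6 → W
1: reaches L-position 6 → W
The L vertices are 2, 6; that is 2 in all.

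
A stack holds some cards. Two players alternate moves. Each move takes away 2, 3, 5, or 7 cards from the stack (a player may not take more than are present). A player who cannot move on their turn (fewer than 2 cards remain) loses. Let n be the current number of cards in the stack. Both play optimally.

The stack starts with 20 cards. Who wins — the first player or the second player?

The first player wins.

Build the W/L table. Terminal = L. A non-terminal position is W if it has a move to some L; otherwise it is L.
n=0: no move → L
n=1: no move → L
n=2: →0(L), so W
n=3: →1(L), so W
n=4: →1(L), so W
n=5: →0(L), so W
n=6: →1(L), so W
n=7: →0(L), so W
n=8: →1(L), so W
n=9: →7(W), 6(W), 4(W), 2(W) — all W, so L
n=10: →8(W), 7(W), 5(W), 3(W) — all W, so L
n=11: →9(L), so W
n=12: →10(L), so W
n=13: →10(L), so W
n=14: →9(L), so W
n=15: →10(L), so W
n=16: →9(L), so W
n=17: →10(L), so W
n=18: →16(W), 15(W), 13(W), 11(W) — all W, so L
n=19: →17(W), 16(W), 14(W), 12(W) — all W, so L
n=20: →18(L), so W
The starting position 20 is W: the player to move should remove 2, leaving 18, handing over an L position.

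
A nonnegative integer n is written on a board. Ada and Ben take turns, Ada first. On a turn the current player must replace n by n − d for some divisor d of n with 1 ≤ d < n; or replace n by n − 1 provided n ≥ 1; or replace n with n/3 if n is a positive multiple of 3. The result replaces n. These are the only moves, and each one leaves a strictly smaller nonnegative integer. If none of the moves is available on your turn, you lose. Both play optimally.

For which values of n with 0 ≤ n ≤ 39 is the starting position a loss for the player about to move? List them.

0, 2, 5, 7, 9, 11, 13, 16, 19, 23, 25, 28, 31, 34, 37

Classify positions by backward induction: terminal positions (no move available) are L. From any other position, the mover wins iff some move reaches an L.
n=0: no move → L
n=1: can move to 0, which is L ⇒ W
n=2: the only move is to 1(W), a W ⇒ L
n=3: can move to 2, which is L ⇒ W
n=4: can move to 2, which is L ⇒ W
n=5: the only move is to 4(W), a W ⇒ L
n=6: can move to 2, which is L ⇒ W
n=7: the only move is to 6(W), a W ⇒ L
n=8: can move to 7, which is L ⇒ W
n=9: moves to 3(W), 6(W), 8(W); every one is W ⇒ L
n=10: can move to 5, which is L ⇒ W
n=11: the only move is to 10(W), a W ⇒ L
n=12: can move to 9, which is L ⇒ W
n=13: the only move is to 12(W), a W ⇒ L
n=14: can move to 7, which is L ⇒ W
n=15: can move to 5, which is L ⇒ W
n=16: moves to 8(W), 12(W), 14(W), 15(W); every one is W ⇒ L
n=17: can move to 16, which is L ⇒ W
n=18: can move to 9, which is L ⇒ W
n=19: the only move is to 18(W), a W ⇒ L
n=20: can move to 16, which is L ⇒ W
n=21: can move to 7, which is L ⇒ W
n=22: can move to 11, which is L ⇒ W
n=23: the only move is to 22(W), a W ⇒ L
n=24: can move to 16, which is L ⇒ W
n=25: moves to 20(W), 24(W); every one is W ⇒ L
n=26: can move to 13, which is L ⇒ W
n=27: can move to 9, which is L ⇒ W
n=28: moves to 14(W), 21(W), 24(W), 26(W), 27(W); every one is W ⇒ L
n=29: can move to 28, which is L ⇒ W
n=30: can move to 25, which is L ⇒ W
n=31: the only move is to 30(W), a W ⇒ L
n=32: can move to 16, which is L ⇒ W
n=33: can move to 11, which is L ⇒ W
n=34: moves to 17(W), 32(W), 33(W); every one is W ⇒ L
n=35: can move to 28, which is L ⇒ W
n=36: can move to 34, which is L ⇒ W
n=37: the only move is to 36(W), a W ⇒ L
n=38: can move to 19, which is L ⇒ W
n=39: can move to 13, which is L ⇒ W
The losing starting values of n are exactly the entries labelled L in this table (15 of them).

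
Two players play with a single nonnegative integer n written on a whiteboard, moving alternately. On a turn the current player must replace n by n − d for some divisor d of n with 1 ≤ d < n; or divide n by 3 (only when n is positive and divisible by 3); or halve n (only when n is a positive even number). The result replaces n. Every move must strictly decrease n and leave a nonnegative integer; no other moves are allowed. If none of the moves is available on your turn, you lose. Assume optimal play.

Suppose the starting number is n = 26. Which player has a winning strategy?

Positions with no move are L. A position that does have a move is losing for the player to move precisely when every available move leads to a winning position for the opponent. Fill in the labels:
n=0: no move → L
n=1: no move → L
n=2: reaches L-position 1 → W
n=3: reaches L-position 1 → W
n=4: only reaches 2(W), 3(W), all W → L
n=5: reaches L-position 4 → W
n=6: reaches L-position 4 → W
n=7: only reaches 6(W), which is W → L
n=8: reaches L-position 4 → W
n=9: only reaches 3(W), 6(W), 8(W), all W → L
n=10: reaches L-position 9 → W
n=11: only reaches 10(W), which is W → L
n=12: reaches L-position 4 → W
n=13: only reaches 12(W), which is W → L
n=14: reaches L-position 7 → W
n=15: only reaches 5(W), 10(W), 12(W), 14(W), all W → L
n=16: reaches L-position 15 → W
n=17: only reaches 16(W), which is W → L
n=18: reaches L-position 9 → W
n=19: only reaches 18(W), which is W → L
n=20: reaches L-position 15 → W
n=21: reaches L-position 7 → W
n=22: reaches L-position 11 → W
n=23: only reaches 22(W), which is W → L
n=24: reaches L-position 23 → W
n=25: only reaches 20(W), 24(W), all W → L
n=26: reaches L-position 13 → W
The starting position 26 is W: the player to move should move to 13, handing over an L position.

The first player wins.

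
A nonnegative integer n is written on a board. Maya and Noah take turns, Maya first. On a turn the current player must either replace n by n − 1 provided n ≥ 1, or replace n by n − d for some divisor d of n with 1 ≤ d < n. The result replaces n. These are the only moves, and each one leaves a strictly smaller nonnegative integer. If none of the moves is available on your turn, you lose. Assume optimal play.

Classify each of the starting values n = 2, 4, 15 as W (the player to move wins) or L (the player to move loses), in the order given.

Build the W/L table. Terminal = L. A non-terminal position is W if it has a move to some L; otherwise it is L.
n=0: no move → L
n=1: W (go to 0, an L position)
n=2: L (sole option 1(W) is W)
n=3: W (go to 2, an L position)
n=4: W (go to 2, an L position)
n=5: L (sole option 4(W) is W)
n=6: W (go to 5, an L position)
n=7: L (sole option 6(W) is W)
n=8: W (go to 7, an L position)
n=9: L (options 6(W), 8(W) are all W)
n=10: W (go to 5, an L position)
n=11: L (sole option 10(W) is W)
n=12: W (go to 9, an L position)
n=13: L (sole option 12(W) is W)
n=14: W (go to 7, an L position)
n=15: L (options 10(W), 12(W), 14(W) are all W)

2: L, 4: W, 15: L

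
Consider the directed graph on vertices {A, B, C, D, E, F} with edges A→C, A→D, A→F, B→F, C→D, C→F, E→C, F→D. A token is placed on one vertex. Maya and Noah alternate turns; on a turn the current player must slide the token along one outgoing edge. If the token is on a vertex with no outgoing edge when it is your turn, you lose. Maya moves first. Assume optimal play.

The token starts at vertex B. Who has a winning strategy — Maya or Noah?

Compute win/loss labels from the base case upward. A position with no move is L. Any other position is W if it can reach an L in one move, else L.
Every edge goes from a vertex to one that appears earlier in the order D, F, C, A, E, B, so processing vertices in that order labels each vertex after all of its successors.
D: no outgoing edge → L
F: can move to D, which is L ⇒ W
C: can move to D, which is L ⇒ W
A: can move to D, which is L ⇒ W
E: the only move is to C(W), a W ⇒ L
B: the only move is to F(W), a W ⇒ L
Every move from B reaches a W position, so the mover loses.

Noah wins.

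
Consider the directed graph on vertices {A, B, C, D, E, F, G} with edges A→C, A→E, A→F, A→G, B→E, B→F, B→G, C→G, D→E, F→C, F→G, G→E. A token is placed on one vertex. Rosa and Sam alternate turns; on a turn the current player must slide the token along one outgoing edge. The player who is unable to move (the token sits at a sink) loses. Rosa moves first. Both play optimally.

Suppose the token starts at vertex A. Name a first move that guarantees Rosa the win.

Work bottom-up. With no move the player to move loses. Otherwise the position is W if at least one move leads to an L position for the opponent, and L if every move leads to a W.
Every edge goes from a vertex to one that appears earlier in the order E, G, C, F, A, B, D, so processing vertices in that order labels each vertex after all of its successors.
E: no outgoing edge → L
G: reaches L-position E → W
C: only reaches G(W), which is W → L
F: reaches L-position C → W
A: reaches L-position C → W
B: reaches L-position E → W
D: reaches L-position E → W
From A, the L positions reachable in one move are: C, E. Any move reaching one of these is winning.

Move to C.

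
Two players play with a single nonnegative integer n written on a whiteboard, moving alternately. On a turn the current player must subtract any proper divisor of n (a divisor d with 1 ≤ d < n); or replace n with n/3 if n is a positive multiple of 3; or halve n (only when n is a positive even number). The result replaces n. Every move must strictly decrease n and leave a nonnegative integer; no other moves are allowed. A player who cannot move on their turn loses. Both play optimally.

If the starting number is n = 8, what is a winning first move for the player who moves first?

Move to 4.

Build the W/L table. Terminal = L. A non-terminal position is W if it has a move to some L; otherwise it is L.
n=0: no move → L
n=1: no move → L
n=2: reaches L-position 1 → W
n=3: reaches L-position 1 → W
n=4: only reaches 2(W), 3(W), all W → L
n=5: reaches L-position 4 → W
n=6: reaches L-position 4 → W
n=7: only reaches 6(W), which is W → L
n=8: reaches L-position 4 → W
From 8, the L positions reachable in one move are: 4, 7. Any move reaching one of these is winning.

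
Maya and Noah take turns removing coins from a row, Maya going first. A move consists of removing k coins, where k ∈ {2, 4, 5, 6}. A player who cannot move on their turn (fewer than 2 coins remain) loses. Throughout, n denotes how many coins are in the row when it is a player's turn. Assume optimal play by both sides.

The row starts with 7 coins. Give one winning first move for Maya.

Build the W/L table. Terminal = L. A non-terminal position is W if it has a move to some L; otherwise it is L.
n=0: no move → L
n=1: no move → L
n=2: W (go to 0, an L position)
n=3: W (go to 1, an L position)
n=4: W (go to 0, an L position)
n=5: W (go to 1, an L position)
n=6: W (go to 1, an L position)
n=7: W (go to 1, an L position)
From 7, the L positions reachable in one move are: 1.

Remove 6, leaving 1.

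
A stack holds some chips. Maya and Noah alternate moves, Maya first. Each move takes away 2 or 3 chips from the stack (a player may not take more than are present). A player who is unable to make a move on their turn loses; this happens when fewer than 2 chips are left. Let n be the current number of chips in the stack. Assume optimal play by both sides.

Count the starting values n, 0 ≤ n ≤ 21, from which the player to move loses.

Positions with no move are L. A position that does have a move is losing for the player to move precisely when every available move leads to a winning position for the opponent. Fill in the labels:
n=0: no move → L
n=1: no move → L
n=2: can move to 0, which is L ⇒ W
n=3: can move to 1, which is L ⇒ W
n=4: can move to 1, which is L ⇒ W
n=5: moves to 3(W), 2(W); every one is W ⇒ L
n=6: moves to 4(W), 3(W); every one is W ⇒ L
n=7: can move to 5, which is L ⇒ W
n=8: can move to 6, which is L ⇒ W
n=9: can move to 6, which is L ⇒ W
n=10: moves to 8(W), 7(W); every one is W ⇒ L
n=11: moves to 9(W), 8(W); every one is W ⇒ L
n=12: can move to 10, which is L ⇒ W
n=13: can move to 11, which is L ⇒ W
n=14: can move to 11, which is L ⇒ W
n=15: moves to 13(W), 12(W); every one is W ⇒ L
n=16: moves to 14(W), 13(W); every one is W ⇒ L
n=17: can move to 15, which is L ⇒ W
n=18: can move to 16, which is L ⇒ W
n=19: can move to 16, which is L ⇒ W
n=20: moves to 18(W), 17(W); every one is W ⇒ L
n=21: moves to 19(W), 18(W); every one is W ⇒ L
L entries with 0 ≤ n ≤ 21: n = 0, 1, 5, 6, 10, 11, 15, 16, 20, 21; that makes 10.

10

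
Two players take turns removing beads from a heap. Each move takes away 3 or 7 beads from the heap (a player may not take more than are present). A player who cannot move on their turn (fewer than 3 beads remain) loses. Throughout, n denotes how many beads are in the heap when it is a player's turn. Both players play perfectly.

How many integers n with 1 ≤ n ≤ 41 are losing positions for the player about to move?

Compute win/loss labels from the base case upward. A position with no move is L. Any other position is W if it can reach an L in one move, else L.
n=0: no move → L
n=1: no move → L
n=2: no move → L
n=3: reaches L-position 0 → W
n=4: reaches L-position 1 → W
n=5: reaches L-position 2 → W
n=6: only reaches 3(W), which is W → L
n=7: reaches L-position 0 → W
n=8: reaches L-position 1 → W
n=9: reaches L-position 6 → W
n=10: only reaches 7(W), 3(W), all W → L
n=11: only reaches 8(W), 4(W), all W → L
n=12: only reaches 9(W), 5(W), all W → L
n=13: reaches L-position 10 → W
n=14: reaches L-position 11 → W
n=15: reaches L-position 12 → W
n=16: only reaches 13(W), 9(W), all W → L
n=17: reaches L-position 10 → W
n=18: reaches L-position 11 → W
n=19: reaches L-position 16 → W
n=20: only reaches 17(W), 13(W), all W → L
n=21: only reaches 18(W), 14(W), all W → L
n=22: only reaches 19(W), 15(W), all W → L
n=23: reaches L-position 20 → W
n=24: reaches L-position 21 → W
n=25: reaches L-position 22 → W
n=26: only reaches 23(W), 19(W), all W → L
n=27: reaches L-position 20 → W
n=28: reaches L-position 21 → W
n=29: reaches L-position 26 → W
n=30: only reaches 27(W), 23(W), all W → L
n=31: only reaches 28(W), 24(W), all W → L
n=32: only reaches 29(W), 25(W), all W → L
n=33: reaches L-position 30 → W
n=34: reaches L-position 31 → W
n=35: reaches L-position 32 → W
n=36: only reaches 33(W), 29(W), all W → L
n=37: reaches L-position 30 → W
n=38: reaches L-position 31 → W
n=39: reaches L-position 36 → W
n=40: only reaches 37(W), 33(W), all W → L
n=41: only reaches 38(W), 34(W), all W → L
L entries with 1 ≤ n ≤ 41 (n=0 is outside the asked range and is not counted): n = 1, 2, 6, 10, 11, 12, 16, 20, 21, 22, 26, 30, 31, 32, 36, 40, 41; that makes 17.

17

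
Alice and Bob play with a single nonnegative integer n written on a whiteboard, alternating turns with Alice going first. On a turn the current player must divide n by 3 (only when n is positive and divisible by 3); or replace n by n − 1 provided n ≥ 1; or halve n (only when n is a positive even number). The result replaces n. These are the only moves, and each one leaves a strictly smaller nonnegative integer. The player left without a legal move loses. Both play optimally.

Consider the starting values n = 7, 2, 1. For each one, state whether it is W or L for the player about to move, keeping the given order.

7: L, 2: L, 1: W

Positions with no move are L. A position that does have a move is losing for the player to move precisely when every available move leads to a winning position for the opponent. Fill in the labels:
n=0: no move → L
n=1: →0(L), so W
n=2: →1(W) only, which is W, so L
n=3: →2(L), so W
n=4: →2(L), so W
n=5: →4(W) only, which is W, so L
n=6: →2(L), so W
n=7: →6(W) only, which is W, so L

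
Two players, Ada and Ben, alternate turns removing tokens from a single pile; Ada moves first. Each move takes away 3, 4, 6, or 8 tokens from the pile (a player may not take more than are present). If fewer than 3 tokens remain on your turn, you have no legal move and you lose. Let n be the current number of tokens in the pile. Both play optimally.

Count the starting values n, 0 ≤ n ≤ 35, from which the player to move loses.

Work bottom-up. With no move the player to move loses. Otherwise the position is W if at least one move leads to an L position for the opponent, and L if every move leads to a W.
n=0: no move → L
n=1: no move → L
n=2: no move → L
n=3: can move to 0, which is L ⇒ W
n=4: can move to 1, which is L ⇒ W
n=5: can move to 2, which is L ⇒ W
n=6: can move to 2, which is L ⇒ W
n=7: can move to 1, which is L ⇒ W
n=8: can move to 2, which is L ⇒ W
n=9: can move to 1, which is L ⇒ W
n=10: can move to 2, which is L ⇒ W
n=11: moves to 8(W), 7(W), 5(W), 3(W); every one is W ⇒ L
n=12: moves to 9(W), 8(W), 6(W), 4(W); every one is W ⇒ L
n=13: moves to 10(W), 9(W), 7(W), 5(W); every one is W ⇒ L
n=14: can move to 11, which is L ⇒ W
n=15: can move to 12, which is L ⇒ W
n=16: can move to 13, which is L ⇒ W
n=17: can move to 13, which is L ⇒ W
n=18: can move to 12, which is L ⇒ W
n=19: can move to 13, which is L ⇒ W
n=20: can move to 12, which is L ⇒ W
n=21: can move to 13, which is L ⇒ W
n=22: moves to 19(W), 18(W), 16(W), 14(W); every one is W ⇒ L
n=23: moves to 20(W), 19(W), 17(W), 15(W); every one is W ⇒ L
n=24: moves to 21(W), 20(W), 18(W), 16(W); every one is W ⇒ L
n=25: can move to 22, which is L ⇒ W
n=26: can move to 23, which is L ⇒ W
n=27: can move to 24, which is L ⇒ W
n=28: can move to 24, which is L ⇒ W
n=29: can move to 23, which is L ⇒ W
n=30: can move to 24, which is L ⇒ W
n=31: can move to 23, which is L ⇒ W
n=32: can move to 24, which is L ⇒ W
n=33: moves to 30(W), 29(W), 27(W), 25(W); every one is W ⇒ L
n=34: moves to 31(W), 30(W), 28(W), 26(W); every one is W ⇒ L
n=35: moves to 32(W), 31(W), 29(W), 27(W); every one is W ⇒ L
L entries with 0 ≤ n ≤ 35: n = 0, 1, 2, 11, 12, 13, 22, 23, 24, 33, 34, 35; that makes 12.

12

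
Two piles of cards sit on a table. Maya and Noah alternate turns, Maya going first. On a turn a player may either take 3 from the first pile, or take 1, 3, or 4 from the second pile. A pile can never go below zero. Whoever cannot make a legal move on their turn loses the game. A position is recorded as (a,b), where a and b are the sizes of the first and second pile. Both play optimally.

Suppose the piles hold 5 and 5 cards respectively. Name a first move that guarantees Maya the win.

Use the standard recursion: the mover loses at a terminal position; elsewhere, the mover wins exactly when some move hands the opponent an L position.
No move ever increases a pile, so every position that can arise here has a ≤ 5 and b ≤ 5; it is enough to label the cells with 0 ≤ a ≤ 5 and 0 ≤ b ≤ 5.
Every move lowers a or b (never raises either), so fill the grid row by row in increasing a, and left to right within a row: each cell's successors are then already labelled.
      b=0  b=1  b=2  b=3  b=4  b=5
a=0:    L    W    L    W    W    W
a=1:    L    W    L    W    W    W
a=2:    L    W    L    W    W    W
a=3:    W    L    W    L    W    W
a=4:    W    L    W    L    W    W
a=5:    W    L    W    L    W    W
Cells with no legal move (terminal, hence L): (0,0), (1,0), (2,0).
The remaining L cells, each justified by listing all of its moves:
(0,2): →(0,1)(W) only, which is W, so L
(1,2): →(1,1)(W) only, which is W, so L
(2,2): →(2,1)(W) only, which is W, so L
(3,1): →(0,1)(W), (3,0)(W) — all W, so L
(3,3): →(0,3)(W), (3,2)(W), (3,0)(W) — all W, so L
(4,1): →(1,1)(W), (4,0)(W) — all W, so L
(4,3): →(1,3)(W), (4,2)(W), (4,0)(W) — all W, so L
(5,1): →(2,1)(W), (5,0)(W) — all W, so L
(5,3): →(2,3)(W), (5,2)(W), (5,0)(W) — all W, so L
Every other cell has at least one move into one of the L cells above, so it is W.
From (5,5), the L positions reachable in one move are: (5,1).

Move to (5,1).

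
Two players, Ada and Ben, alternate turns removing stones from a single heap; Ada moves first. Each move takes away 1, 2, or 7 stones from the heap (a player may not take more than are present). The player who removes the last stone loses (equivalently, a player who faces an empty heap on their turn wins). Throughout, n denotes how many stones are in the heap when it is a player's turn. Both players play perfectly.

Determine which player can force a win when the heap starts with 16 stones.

Ben wins.

Use the standard recursion: the mover wins at a terminal position; elsewhere, the mover wins exactly when some move hands the opponent an L position.
n=0: no move; the opponent has just taken the last stone and therefore loses → W
n=1: the only move is to 0(W), a W ⇒ L
n=2: can move to 1, which is L ⇒ W
n=3: can move to 1, which is L ⇒ W
n=4: moves to 3(W), 2(W); every one is W ⇒ L
n=5: can move to 4, which is L ⇒ W
n=6: can move to 4, which is L ⇒ W
n=7: moves to 6(W), 5(W), 0(W); every one is W ⇒ L
n=8: can move to 7, which is L ⇒ W
n=9: can move to 7, which is L ⇒ W
n=10: moves to 9(W), 8(W), 3(W); every one is W ⇒ L
n=11: can move to 10, which is L ⇒ W
n=12: can move to 10, which is L ⇒ W
n=13: moves to 12(W), 11(W), 6(W); every one is W ⇒ L
n=14: can move to 13, which is L ⇒ W
n=15: can move to 13, which is L ⇒ W
n=16: moves to 15(W), 14(W), 9(W); every one is W ⇒ L
The starting position 16 is L: whatever Ada does, the opponent receives a W position.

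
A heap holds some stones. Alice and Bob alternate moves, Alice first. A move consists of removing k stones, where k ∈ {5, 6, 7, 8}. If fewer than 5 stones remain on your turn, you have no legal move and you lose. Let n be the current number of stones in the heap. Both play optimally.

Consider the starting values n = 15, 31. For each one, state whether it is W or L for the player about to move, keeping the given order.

15: L, 31: W

Classify positions by backward induction: terminal positions (no move available) are L. From any other position, the mover wins iff some move reaches an L.
n=0: no move → L
n=1: no move → L
n=2: no move → L
n=3: no move → L
n=4: no move → L
n=5: →0(L), so W
n=6: →1(L), so W
n=7: →2(L), so W
n=8: →3(L), so W
n=9: →4(L), so W
n=10: →4(L), so W
n=11: →4(L), so W
n=12: →4(L), so W
n=13: →8(W), 7(W), 6(W), 5(W) — all W, so L
n=14: →9(W), 8(W), 7(W), 6(W) — all W, so L
n=15: →10(W), 9(W), 8(W), 7(W) — all W, so L
n=16: →11(W), 10(W), 9(W), 8(W) — all W, so L
n=17: →12(W), 11(W), 10(W), 9(W) — all W, so L
n=18: →13(L), so W
n=19: →14(L), so W
n=20: →15(L), so W
n=21: →16(L), so W
n=22: →17(L), so W
n=23: →17(L), so W
n=24: →17(L), so W
n=25: →17(L), so W
n=26: →21(W), 20(W), 19(W), 18(W) — all W, so L
n=27: →22(W), 21(W), 20(W), 19(W) — all W, so L
n=28: →23(W), 22(W), 21(W), 20(W) — all W, so L
n=29: →24(W), 23(W), 22(W), 21(W) — all W, so L
n=30: →25(W), 24(W), 23(W), 22(W) — all W, so L
n=31: →26(L), so W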